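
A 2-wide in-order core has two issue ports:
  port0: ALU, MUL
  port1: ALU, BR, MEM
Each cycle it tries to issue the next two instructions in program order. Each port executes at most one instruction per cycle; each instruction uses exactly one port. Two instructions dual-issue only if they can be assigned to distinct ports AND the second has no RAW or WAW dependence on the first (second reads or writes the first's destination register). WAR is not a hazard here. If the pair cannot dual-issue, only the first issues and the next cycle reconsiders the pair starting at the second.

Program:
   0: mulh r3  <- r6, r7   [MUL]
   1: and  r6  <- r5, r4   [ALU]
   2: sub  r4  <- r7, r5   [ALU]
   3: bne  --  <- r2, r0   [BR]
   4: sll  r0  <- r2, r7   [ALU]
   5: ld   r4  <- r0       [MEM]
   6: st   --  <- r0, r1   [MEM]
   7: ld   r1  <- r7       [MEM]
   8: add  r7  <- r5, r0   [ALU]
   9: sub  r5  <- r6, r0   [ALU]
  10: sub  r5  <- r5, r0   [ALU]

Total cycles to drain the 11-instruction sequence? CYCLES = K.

#0 head=0: mulh.MUL and.ALU i0/i1 pair
#1 head=2: sub.ALU bne.BR i2/i3 pair
#2 head=4: sll.ALU i4 RAW r0
#3 head=5: ld.MEM i5 no-port MEM/MEM
#4 head=6: st.MEM i6 no-port MEM/MEM
#5 head=7: ld.MEM add.ALU i7/i8 pair
#6 head=9: sub.ALU i9 RAW+WAW r5
#7 head=10: sub.ALU i10 tail

CYCLES = 8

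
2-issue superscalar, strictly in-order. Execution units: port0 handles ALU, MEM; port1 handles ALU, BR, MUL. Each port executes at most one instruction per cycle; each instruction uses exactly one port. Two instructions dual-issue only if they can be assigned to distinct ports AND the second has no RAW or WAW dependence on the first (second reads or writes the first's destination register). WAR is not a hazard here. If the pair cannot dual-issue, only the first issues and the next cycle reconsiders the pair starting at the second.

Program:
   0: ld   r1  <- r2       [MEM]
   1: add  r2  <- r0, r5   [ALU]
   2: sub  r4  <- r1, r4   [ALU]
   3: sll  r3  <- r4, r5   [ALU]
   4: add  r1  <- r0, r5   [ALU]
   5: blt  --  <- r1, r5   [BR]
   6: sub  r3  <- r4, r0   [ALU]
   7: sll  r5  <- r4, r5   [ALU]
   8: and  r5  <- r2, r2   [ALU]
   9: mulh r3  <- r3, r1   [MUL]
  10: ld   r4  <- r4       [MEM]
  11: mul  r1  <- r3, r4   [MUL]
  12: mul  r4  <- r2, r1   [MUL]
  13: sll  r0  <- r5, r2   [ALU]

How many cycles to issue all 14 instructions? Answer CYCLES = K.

CYCLES = 9

c0: i0+i1 ld.MEM+add.ALU  pair
c1: i2 sub.ALU  RAW r4
c2: i3+i4 sll.ALU+add.ALU  pair
c3: i5+i6 blt.BR+sub.ALU  pair
c4: i7 sll.ALU  WAW r5
c5: i8+i9 and.ALU+mulh.MUL  pair
c6: i10 ld.MEM  RAW r4
c7: i11 mul.MUL  no-port MUL/MUL
c8: i12+i13 mul.MUL+sll.ALU  pair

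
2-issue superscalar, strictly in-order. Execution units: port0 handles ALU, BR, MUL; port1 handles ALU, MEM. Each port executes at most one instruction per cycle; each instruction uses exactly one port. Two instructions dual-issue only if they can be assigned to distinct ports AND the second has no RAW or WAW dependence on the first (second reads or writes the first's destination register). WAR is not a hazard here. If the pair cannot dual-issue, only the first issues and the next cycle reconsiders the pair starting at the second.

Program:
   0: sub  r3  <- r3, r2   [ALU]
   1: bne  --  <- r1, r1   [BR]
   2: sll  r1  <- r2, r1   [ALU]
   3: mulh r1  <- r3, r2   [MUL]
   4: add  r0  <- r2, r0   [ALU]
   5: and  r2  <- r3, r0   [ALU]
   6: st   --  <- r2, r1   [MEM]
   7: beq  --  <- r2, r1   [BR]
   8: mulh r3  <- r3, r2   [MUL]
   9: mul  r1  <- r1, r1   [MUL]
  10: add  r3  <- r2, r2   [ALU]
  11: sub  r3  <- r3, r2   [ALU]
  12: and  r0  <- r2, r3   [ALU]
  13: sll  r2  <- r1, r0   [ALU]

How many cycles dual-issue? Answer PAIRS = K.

#0 head=0: sub;bne i0&i1 2-wide
#1 head=2: sll i2 WAW r1
#2 head=3: mulh;add i3&i4 2-wide
#3 head=5: and i5 RAW r2
#4 head=6: st;beq i6&i7 2-wide
#5 head=8: mulh i8 no-port MUL/MUL
#6 head=9: mul;add i9&i10 2-wide
#7 head=11: sub i11 RAW r3
#8 head=12: and i12 RAW r0
#9 head=13: sll i13 tail

PAIRS = 4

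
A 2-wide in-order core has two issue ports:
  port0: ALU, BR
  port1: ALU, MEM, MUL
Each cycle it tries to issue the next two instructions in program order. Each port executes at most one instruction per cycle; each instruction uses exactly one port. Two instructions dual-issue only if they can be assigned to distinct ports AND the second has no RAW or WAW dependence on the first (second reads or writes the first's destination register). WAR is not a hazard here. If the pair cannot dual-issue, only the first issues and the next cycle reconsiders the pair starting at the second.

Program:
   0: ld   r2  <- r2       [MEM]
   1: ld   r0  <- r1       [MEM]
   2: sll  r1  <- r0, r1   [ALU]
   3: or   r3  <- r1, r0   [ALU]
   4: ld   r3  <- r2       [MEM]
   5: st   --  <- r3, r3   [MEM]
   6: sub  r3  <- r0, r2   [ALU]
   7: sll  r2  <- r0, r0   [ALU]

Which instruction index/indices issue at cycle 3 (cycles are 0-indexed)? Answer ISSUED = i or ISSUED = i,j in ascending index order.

#0 head=0: ld.MEM i0 no-port MEM/MEM
#1 head=1: ld.MEM i1 RAW r0
#2 head=2: sll.ALU i2 RAW r1
#3 head=3: or.ALU i3 WAW r3
#4 head=4: ld.MEM i4 no-port MEM/MEM
#5 head=5: st.MEM;sub.ALU i5/i6 dual
#6 head=7: sll.ALU i7 tail

ISSUED = 3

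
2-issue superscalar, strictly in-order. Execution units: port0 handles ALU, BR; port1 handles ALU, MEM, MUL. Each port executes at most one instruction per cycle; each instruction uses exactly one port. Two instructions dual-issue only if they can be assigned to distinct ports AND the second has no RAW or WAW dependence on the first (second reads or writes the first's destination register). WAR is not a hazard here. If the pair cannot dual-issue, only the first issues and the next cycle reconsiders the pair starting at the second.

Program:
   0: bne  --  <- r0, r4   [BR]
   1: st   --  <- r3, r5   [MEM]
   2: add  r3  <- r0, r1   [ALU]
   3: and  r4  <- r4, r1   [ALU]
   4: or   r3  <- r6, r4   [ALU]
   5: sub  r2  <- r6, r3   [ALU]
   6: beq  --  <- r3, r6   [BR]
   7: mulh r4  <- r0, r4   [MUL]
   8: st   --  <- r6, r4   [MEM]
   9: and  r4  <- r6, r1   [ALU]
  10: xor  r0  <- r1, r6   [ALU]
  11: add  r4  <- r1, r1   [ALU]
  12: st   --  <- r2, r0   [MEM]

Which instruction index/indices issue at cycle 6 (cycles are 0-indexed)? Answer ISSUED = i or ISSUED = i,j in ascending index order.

t=0 i0,i1:bne.BR;st.MEM ; dual
t=1 i2,i3:add.ALU;and.ALU ; dual
t=2 i4:or.ALU ; RAW r3
t=3 i5,i6:sub.ALU;beq.BR ; dual
t=4 i7:mulh.MUL ; no-port MUL/MEM
t=5 i8,i9:st.MEM;and.ALU ; dual
t=6 i10,i11:xor.ALU;add.ALU ; dual
t=7 i12:st.MEM ; tail

ISSUED = 10,11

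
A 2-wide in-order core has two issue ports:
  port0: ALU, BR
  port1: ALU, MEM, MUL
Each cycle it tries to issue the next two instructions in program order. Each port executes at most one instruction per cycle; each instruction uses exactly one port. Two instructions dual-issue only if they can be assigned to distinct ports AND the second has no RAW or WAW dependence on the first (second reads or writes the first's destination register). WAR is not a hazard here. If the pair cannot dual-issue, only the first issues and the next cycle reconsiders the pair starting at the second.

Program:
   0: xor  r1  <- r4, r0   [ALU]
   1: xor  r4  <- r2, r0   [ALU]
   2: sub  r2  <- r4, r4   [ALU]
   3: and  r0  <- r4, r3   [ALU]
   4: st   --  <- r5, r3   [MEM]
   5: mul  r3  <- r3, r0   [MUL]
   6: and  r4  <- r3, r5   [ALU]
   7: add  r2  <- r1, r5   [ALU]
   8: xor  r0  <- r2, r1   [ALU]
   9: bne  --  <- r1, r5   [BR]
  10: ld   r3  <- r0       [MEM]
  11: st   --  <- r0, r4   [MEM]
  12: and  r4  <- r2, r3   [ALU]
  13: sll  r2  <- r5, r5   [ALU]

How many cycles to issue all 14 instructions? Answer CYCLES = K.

CYCLES = 9

0. xor;xor @i0&i1  | 2-wide
1. sub;and @i2&i3  | 2-wide
2. st @i4  | no-port MEM/MUL
3. mul @i5  | RAW r3
4. and;add @i6&i7  | 2-wide
5. xor;bne @i8&i9  | 2-wide
6. ld @i10  | no-port MEM/MEM
7. st;and @i11&i12  | 2-wide
8. sll @i13  | tail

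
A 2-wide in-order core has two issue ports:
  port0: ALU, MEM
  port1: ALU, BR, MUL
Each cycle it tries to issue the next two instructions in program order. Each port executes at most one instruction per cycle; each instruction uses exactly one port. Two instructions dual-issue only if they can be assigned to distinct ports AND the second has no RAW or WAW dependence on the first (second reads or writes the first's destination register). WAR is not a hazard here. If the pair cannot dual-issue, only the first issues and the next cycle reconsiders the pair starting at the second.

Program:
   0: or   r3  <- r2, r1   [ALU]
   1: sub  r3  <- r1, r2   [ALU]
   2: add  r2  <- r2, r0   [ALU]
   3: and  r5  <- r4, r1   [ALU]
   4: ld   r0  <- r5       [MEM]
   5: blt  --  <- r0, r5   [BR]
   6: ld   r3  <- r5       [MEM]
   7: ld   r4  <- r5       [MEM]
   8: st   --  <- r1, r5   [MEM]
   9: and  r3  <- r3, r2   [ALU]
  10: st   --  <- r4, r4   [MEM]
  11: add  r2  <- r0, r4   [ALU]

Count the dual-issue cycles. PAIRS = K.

PAIRS = 4

[0] i0  or  -- WAW r3
[1] i1&i2  sub/add  -- pair
[2] i3  and  -- RAW r5
[3] i4  ld  -- RAW r0
[4] i5&i6  blt/ld  -- pair
[5] i7  ld  -- no-port MEM/MEM
[6] i8&i9  st/and  -- pair
[7] i10&i11  st/add  -- pair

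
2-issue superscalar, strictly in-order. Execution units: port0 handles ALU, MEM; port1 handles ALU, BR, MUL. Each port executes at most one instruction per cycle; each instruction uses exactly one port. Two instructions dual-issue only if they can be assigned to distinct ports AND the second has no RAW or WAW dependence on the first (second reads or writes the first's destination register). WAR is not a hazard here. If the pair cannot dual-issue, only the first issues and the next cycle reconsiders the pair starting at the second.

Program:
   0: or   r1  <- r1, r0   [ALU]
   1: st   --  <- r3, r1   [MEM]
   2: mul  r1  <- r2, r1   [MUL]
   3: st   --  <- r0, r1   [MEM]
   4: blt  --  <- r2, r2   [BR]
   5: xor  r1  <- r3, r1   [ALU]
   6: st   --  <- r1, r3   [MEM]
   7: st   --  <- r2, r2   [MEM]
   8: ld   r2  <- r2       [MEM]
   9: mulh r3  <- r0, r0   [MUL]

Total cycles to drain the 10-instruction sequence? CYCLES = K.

c0: i0 or.ALU  RAW r1
c1: i1/i2 st.MEM;mul.MUL  dual
c2: i3/i4 st.MEM;blt.BR  dual
c3: i5 xor.ALU  RAW r1
c4: i6 st.MEM  no-port MEM/MEM
c5: i7 st.MEM  no-port MEM/MEM
c6: i8/i9 ld.MEM;mulh.MUL  dual

CYCLES = 7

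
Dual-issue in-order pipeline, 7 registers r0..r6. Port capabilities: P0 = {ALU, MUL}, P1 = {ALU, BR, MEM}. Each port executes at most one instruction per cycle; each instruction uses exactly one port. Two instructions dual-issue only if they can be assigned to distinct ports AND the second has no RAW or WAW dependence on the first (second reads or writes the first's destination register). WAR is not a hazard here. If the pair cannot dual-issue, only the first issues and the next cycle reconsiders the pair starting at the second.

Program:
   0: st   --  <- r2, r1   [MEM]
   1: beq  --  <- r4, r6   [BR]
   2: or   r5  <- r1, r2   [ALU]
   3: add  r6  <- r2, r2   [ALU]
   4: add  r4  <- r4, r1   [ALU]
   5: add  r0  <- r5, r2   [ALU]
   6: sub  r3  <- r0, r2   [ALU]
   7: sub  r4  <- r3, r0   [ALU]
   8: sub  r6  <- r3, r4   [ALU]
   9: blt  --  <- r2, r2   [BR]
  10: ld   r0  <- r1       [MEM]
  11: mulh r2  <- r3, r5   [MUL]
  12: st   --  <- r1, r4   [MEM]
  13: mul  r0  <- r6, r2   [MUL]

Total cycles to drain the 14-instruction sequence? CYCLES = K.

CYCLES = 9

#0 head=0: st.MEM i0 no-port MEM/BR
#1 head=1: beq.BR or.ALU i1,i2 pair
#2 head=3: add.ALU add.ALU i3,i4 pair
#3 head=5: add.ALU i5 RAW r0
#4 head=6: sub.ALU i6 RAW r3
#5 head=7: sub.ALU i7 RAW r4
#6 head=8: sub.ALU blt.BR i8,i9 pair
#7 head=10: ld.MEM mulh.MUL i10,i11 pair
#8 head=12: st.MEM mul.MUL i12,i13 pair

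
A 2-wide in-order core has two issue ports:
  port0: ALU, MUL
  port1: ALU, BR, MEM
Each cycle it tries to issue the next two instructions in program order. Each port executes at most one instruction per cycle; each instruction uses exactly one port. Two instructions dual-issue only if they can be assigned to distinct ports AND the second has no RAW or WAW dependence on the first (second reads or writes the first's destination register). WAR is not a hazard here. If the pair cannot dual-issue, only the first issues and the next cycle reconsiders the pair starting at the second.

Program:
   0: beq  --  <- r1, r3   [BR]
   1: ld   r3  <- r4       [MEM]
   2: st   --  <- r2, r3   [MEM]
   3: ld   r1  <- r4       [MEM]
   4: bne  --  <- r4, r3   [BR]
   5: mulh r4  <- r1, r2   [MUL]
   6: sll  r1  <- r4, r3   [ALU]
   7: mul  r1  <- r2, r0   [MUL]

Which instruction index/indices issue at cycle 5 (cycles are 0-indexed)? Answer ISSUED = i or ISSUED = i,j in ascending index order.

ISSUED = 6

t=0 i0:beq.BR ; no-port BR/MEM
t=1 i1:ld.MEM ; no-port MEM/MEM
t=2 i2:st.MEM ; no-port MEM/MEM
t=3 i3:ld.MEM ; no-port MEM/BR
t=4 i4,i5:bne.BR/mulh.MUL ; 2-wide
t=5 i6:sll.ALU ; WAW r1
t=6 i7:mul.MUL ; tail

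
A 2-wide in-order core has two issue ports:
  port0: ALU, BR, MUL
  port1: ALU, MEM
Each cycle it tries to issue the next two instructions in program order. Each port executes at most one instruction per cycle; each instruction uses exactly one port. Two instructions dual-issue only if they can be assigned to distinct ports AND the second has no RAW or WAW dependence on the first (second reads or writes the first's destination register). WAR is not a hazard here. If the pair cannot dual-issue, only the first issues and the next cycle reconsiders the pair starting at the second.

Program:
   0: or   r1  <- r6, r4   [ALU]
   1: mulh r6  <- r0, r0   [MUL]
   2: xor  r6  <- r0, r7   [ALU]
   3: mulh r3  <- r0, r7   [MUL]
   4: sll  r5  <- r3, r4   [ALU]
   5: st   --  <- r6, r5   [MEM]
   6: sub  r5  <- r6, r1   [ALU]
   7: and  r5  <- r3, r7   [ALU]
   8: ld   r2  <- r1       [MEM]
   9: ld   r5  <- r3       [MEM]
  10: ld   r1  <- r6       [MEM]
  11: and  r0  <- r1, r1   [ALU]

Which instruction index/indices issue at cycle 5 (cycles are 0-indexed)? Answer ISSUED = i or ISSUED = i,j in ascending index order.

#0 head=0: or/mulh i0/i1 2-wide
#1 head=2: xor/mulh i2/i3 2-wide
#2 head=4: sll i4 RAW r5
#3 head=5: st/sub i5/i6 2-wide
#4 head=7: and/ld i7/i8 2-wide
#5 head=9: ld i9 no-port MEM/MEM
#6 head=10: ld i10 RAW r1
#7 head=11: and i11 tail

ISSUED = 9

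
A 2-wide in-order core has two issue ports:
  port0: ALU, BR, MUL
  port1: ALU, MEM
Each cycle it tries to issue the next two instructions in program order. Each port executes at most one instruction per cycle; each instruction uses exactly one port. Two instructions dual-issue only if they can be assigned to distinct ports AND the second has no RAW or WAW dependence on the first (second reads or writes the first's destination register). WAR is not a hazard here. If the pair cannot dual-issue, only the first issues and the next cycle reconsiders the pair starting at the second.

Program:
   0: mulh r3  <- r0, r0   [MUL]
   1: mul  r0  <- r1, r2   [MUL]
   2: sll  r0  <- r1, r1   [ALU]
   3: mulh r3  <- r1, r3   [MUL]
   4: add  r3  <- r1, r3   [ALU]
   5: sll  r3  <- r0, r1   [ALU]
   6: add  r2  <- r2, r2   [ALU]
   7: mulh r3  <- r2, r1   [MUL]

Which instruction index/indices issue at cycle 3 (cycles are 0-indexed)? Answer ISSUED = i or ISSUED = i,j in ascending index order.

ISSUED = 4

[0] i0  mulh.MUL  -- no-port MUL/MUL
[1] i1  mul.MUL  -- WAW r0
[2] i2+i3  sll.ALU mulh.MUL  -- dual
[3] i4  add.ALU  -- WAW r3
[4] i5+i6  sll.ALU add.ALU  -- dual
[5] i7  mulh.MUL  -- tail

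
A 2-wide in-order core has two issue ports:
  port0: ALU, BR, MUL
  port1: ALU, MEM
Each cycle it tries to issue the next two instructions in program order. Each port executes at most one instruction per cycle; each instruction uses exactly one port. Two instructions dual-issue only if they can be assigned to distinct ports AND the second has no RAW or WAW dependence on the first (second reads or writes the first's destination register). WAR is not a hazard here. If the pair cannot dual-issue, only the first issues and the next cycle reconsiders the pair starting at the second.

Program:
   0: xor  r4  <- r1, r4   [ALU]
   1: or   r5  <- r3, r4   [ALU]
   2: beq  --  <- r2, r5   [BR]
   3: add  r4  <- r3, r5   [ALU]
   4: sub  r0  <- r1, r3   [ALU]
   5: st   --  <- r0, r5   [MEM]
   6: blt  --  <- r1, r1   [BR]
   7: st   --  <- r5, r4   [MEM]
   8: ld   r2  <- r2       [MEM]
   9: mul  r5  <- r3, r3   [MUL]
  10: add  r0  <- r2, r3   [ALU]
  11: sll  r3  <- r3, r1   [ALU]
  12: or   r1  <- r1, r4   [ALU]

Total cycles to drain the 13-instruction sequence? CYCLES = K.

CYCLES = 9

0. xor @i0  | RAW r4
1. or @i1  | RAW r5
2. beq;add @i2/i3  | dual
3. sub @i4  | RAW r0
4. st;blt @i5/i6  | dual
5. st @i7  | no-port MEM/MEM
6. ld;mul @i8/i9  | dual
7. add;sll @i10/i11  | dual
8. or @i12  | tail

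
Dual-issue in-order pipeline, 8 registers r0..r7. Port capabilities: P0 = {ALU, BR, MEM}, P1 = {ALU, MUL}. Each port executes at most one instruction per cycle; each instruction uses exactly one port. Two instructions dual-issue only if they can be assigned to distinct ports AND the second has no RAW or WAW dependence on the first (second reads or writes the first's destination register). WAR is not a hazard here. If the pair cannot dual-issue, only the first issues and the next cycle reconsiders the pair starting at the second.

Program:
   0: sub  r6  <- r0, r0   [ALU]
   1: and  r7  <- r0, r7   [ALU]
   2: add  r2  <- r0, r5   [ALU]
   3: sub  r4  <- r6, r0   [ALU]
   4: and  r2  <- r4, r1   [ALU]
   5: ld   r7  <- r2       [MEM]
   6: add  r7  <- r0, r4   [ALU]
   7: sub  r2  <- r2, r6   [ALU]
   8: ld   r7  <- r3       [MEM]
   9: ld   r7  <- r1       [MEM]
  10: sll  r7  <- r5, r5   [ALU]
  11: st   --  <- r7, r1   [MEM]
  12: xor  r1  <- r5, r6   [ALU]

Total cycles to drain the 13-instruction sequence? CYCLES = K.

CYCLES = 9

0. sub and @i0,i1  | dual
1. add sub @i2,i3  | dual
2. and @i4  | RAW r2
3. ld @i5  | WAW r7
4. add sub @i6,i7  | dual
5. ld @i8  | no-port MEM/MEM
6. ld @i9  | WAW r7
7. sll @i10  | RAW r7
8. st xor @i11,i12  | dual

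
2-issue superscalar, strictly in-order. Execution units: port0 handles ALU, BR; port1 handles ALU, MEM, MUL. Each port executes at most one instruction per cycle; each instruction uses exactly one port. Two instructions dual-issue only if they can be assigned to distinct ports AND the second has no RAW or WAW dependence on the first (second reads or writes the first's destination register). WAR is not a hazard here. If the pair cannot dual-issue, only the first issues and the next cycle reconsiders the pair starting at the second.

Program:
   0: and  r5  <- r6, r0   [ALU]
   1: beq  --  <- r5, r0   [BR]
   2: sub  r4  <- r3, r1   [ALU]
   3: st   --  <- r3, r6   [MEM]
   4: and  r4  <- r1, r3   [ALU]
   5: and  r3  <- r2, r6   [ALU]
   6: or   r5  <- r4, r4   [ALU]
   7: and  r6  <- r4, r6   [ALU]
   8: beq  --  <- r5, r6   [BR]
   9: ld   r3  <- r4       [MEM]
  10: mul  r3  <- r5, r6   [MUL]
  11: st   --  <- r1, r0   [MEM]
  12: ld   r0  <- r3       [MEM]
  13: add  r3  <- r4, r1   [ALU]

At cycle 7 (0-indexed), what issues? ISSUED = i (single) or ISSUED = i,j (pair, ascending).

ISSUED = 11

[0] i0  and  -- RAW r5
[1] i1/i2  beq sub  -- dual
[2] i3/i4  st and  -- dual
[3] i5/i6  and or  -- dual
[4] i7  and  -- RAW r6
[5] i8/i9  beq ld  -- dual
[6] i10  mul  -- no-port MUL/MEM
[7] i11  st  -- no-port MEM/MEM
[8] i12/i13  ld add  -- dual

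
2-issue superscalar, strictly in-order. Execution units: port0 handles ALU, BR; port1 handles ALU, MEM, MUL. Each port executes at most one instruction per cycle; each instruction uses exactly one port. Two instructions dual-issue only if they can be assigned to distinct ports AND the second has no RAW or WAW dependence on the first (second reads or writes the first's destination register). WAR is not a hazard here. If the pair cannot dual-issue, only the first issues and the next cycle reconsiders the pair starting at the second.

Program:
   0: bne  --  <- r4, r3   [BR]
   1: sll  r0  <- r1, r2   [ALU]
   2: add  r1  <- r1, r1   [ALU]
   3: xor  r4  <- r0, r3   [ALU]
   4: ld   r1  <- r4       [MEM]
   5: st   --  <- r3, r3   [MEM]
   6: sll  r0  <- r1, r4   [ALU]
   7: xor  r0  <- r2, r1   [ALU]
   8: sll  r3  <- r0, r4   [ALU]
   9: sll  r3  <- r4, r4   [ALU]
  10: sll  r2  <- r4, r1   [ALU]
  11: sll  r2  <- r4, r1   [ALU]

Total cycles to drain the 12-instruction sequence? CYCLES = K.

CYCLES = 8

0. bne/sll @i0,i1  | dual
1. add/xor @i2,i3  | dual
2. ld @i4  | no-port MEM/MEM
3. st/sll @i5,i6  | dual
4. xor @i7  | RAW r0
5. sll @i8  | WAW r3
6. sll/sll @i9,i10  | dual
7. sll @i11  | tail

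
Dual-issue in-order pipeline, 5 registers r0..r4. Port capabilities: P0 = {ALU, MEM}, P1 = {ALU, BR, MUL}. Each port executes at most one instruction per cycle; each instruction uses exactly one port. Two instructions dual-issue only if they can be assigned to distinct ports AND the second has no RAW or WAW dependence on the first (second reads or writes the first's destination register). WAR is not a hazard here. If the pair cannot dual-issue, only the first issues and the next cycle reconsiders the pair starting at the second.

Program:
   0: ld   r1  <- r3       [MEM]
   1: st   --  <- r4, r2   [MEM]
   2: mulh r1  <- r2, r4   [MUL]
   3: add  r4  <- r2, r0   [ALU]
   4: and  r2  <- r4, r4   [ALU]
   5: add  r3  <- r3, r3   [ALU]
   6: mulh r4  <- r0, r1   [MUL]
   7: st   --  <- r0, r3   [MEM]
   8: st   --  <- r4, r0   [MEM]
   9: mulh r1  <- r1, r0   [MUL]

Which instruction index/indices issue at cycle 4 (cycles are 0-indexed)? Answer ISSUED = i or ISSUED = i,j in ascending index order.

ISSUED = 6,7

#0 head=0: ld.MEM i0 no-port MEM/MEM
#1 head=1: st.MEM;mulh.MUL i1+i2 dual
#2 head=3: add.ALU i3 RAW r4
#3 head=4: and.ALU;add.ALU i4+i5 dual
#4 head=6: mulh.MUL;st.MEM i6+i7 dual
#5 head=8: st.MEM;mulh.MUL i8+i9 dual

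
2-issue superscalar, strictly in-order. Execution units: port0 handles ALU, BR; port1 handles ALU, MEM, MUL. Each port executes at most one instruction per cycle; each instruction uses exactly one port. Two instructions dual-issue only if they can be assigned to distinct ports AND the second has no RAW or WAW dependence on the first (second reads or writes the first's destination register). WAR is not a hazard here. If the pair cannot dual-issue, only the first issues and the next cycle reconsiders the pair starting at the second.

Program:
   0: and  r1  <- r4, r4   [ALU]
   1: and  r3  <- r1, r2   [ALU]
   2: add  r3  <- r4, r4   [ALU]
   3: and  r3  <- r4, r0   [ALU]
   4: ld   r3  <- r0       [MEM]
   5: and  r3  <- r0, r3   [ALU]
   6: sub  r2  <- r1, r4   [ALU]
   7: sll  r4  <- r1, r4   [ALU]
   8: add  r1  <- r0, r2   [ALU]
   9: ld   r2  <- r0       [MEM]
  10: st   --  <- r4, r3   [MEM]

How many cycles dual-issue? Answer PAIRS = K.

0. and.ALU @i0  | RAW r1
1. and.ALU @i1  | WAW r3
2. add.ALU @i2  | WAW r3
3. and.ALU @i3  | WAW r3
4. ld.MEM @i4  | RAW+WAW r3
5. and.ALU sub.ALU @i5/i6  | pair
6. sll.ALU add.ALU @i7/i8  | pair
7. ld.MEM @i9  | no-port MEM/MEM
8. st.MEM @i10  | tail

PAIRS = 2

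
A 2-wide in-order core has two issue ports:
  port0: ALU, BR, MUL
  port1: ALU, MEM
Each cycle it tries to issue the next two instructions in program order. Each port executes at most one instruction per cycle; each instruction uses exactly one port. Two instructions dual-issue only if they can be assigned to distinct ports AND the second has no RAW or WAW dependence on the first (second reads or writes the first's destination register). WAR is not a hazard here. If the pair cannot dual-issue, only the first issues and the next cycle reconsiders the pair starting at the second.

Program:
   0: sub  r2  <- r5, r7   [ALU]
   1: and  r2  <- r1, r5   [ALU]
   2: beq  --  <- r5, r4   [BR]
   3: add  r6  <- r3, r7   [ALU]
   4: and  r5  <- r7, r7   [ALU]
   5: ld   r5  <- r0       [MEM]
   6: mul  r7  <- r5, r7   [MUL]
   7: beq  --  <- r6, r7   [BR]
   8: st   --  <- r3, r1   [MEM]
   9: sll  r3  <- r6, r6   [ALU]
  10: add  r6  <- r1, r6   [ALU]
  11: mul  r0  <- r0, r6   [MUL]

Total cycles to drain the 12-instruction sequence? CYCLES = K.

  cy0 -> i0 (sub) WAW r2
  cy1 -> i1/i2 (and beq) pair
  cy2 -> i3/i4 (add and) pair
  cy3 -> i5 (ld) RAW r5
  cy4 -> i6 (mul) no-port MUL/BR
  cy5 -> i7/i8 (beq st) pair
  cy6 -> i9/i10 (sll add) pair
  cy7 -> i11 (mul) tail

CYCLES = 8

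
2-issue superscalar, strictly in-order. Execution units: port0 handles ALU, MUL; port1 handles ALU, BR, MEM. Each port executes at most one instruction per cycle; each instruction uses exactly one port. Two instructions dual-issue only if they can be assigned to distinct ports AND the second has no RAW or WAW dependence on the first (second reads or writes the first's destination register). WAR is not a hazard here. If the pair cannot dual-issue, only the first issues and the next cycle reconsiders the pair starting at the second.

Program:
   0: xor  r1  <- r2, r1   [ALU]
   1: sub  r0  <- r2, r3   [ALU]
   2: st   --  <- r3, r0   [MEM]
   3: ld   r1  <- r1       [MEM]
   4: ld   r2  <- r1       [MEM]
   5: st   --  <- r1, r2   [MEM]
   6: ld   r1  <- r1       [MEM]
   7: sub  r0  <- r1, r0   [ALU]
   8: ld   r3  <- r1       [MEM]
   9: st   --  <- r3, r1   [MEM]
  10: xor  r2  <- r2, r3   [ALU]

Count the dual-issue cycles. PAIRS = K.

PAIRS = 3

  cy0 -> i0&i1 (xor;sub) pair
  cy1 -> i2 (st) no-port MEM/MEM
  cy2 -> i3 (ld) no-port MEM/MEM
  cy3 -> i4 (ld) no-port MEM/MEM
  cy4 -> i5 (st) no-port MEM/MEM
  cy5 -> i6 (ld) RAW r1
  cy6 -> i7&i8 (sub;ld) pair
  cy7 -> i9&i10 (st;xor) pair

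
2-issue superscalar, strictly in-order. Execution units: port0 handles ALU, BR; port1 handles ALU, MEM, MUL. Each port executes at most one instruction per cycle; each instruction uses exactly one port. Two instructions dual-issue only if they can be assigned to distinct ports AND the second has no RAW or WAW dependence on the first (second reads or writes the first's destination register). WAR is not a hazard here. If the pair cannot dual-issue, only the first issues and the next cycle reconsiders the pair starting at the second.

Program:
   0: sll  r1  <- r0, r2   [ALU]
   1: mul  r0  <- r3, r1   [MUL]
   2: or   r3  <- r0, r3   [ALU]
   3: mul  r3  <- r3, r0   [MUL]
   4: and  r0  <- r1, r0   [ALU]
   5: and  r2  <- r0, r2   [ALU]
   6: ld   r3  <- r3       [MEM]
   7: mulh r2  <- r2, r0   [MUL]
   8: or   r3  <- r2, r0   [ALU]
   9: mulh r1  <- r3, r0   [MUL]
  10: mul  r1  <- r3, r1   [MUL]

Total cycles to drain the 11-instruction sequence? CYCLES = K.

CYCLES = 9

0. sll.ALU @i0  | RAW r1
1. mul.MUL @i1  | RAW r0
2. or.ALU @i2  | RAW+WAW r3
3. mul.MUL and.ALU @i3&i4  | dual
4. and.ALU ld.MEM @i5&i6  | dual
5. mulh.MUL @i7  | RAW r2
6. or.ALU @i8  | RAW r3
7. mulh.MUL @i9  | no-port MUL/MUL
8. mul.MUL @i10  | tail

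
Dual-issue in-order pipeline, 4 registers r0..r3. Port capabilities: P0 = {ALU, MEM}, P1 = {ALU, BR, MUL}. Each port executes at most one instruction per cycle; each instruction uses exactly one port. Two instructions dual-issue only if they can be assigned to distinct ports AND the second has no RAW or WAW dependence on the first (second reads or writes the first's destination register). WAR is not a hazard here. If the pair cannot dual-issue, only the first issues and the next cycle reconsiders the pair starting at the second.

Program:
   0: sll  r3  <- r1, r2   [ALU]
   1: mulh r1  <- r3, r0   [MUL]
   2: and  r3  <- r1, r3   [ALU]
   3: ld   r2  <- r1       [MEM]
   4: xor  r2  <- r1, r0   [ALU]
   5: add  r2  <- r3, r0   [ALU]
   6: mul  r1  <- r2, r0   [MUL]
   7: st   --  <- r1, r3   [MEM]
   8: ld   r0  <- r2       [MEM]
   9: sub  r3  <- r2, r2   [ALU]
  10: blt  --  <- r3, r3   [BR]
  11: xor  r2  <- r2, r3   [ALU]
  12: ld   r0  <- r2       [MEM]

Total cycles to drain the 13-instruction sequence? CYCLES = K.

CYCLES = 10

  cy0 -> i0 (sll.ALU) RAW r3
  cy1 -> i1 (mulh.MUL) RAW r1
  cy2 -> i2,i3 (and.ALU+ld.MEM) dual
  cy3 -> i4 (xor.ALU) WAW r2
  cy4 -> i5 (add.ALU) RAW r2
  cy5 -> i6 (mul.MUL) RAW r1
  cy6 -> i7 (st.MEM) no-port MEM/MEM
  cy7 -> i8,i9 (ld.MEM+sub.ALU) dual
  cy8 -> i10,i11 (blt.BR+xor.ALU) dual
  cy9 -> i12 (ld.MEM) tail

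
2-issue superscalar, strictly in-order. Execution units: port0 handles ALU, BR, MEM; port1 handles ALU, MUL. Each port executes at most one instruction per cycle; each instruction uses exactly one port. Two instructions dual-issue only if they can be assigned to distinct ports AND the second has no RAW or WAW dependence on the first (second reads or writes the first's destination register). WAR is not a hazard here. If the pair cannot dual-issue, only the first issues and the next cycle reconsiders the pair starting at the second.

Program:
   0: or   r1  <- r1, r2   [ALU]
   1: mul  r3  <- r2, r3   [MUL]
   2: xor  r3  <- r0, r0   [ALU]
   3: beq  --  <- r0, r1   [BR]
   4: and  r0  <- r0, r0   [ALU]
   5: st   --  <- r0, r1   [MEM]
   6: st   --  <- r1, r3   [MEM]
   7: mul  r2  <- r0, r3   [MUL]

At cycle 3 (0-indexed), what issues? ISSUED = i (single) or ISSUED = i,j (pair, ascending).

ISSUED = 5

  cy0 -> i0&i1 (or mul) 2-wide
  cy1 -> i2&i3 (xor beq) 2-wide
  cy2 -> i4 (and) RAW r0
  cy3 -> i5 (st) no-port MEM/MEM
  cy4 -> i6&i7 (st mul) 2-wide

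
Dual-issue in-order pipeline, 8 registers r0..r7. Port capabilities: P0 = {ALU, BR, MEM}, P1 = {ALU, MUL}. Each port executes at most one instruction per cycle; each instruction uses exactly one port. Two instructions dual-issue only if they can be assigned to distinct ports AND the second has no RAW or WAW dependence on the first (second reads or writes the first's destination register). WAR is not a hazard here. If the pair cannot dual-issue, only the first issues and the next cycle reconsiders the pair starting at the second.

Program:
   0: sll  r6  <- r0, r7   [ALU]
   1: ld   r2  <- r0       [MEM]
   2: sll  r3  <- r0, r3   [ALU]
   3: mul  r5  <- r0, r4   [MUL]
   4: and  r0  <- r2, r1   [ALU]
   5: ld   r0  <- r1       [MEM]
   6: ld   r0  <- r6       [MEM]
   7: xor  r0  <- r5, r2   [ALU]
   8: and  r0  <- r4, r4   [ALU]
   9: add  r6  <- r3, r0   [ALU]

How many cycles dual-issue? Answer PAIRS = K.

t=0 i0/i1:sll/ld ; 2-wide
t=1 i2/i3:sll/mul ; 2-wide
t=2 i4:and ; WAW r0
t=3 i5:ld ; no-port MEM/MEM
t=4 i6:ld ; WAW r0
t=5 i7:xor ; WAW r0
t=6 i8:and ; RAW r0
t=7 i9:add ; tail

PAIRS = 2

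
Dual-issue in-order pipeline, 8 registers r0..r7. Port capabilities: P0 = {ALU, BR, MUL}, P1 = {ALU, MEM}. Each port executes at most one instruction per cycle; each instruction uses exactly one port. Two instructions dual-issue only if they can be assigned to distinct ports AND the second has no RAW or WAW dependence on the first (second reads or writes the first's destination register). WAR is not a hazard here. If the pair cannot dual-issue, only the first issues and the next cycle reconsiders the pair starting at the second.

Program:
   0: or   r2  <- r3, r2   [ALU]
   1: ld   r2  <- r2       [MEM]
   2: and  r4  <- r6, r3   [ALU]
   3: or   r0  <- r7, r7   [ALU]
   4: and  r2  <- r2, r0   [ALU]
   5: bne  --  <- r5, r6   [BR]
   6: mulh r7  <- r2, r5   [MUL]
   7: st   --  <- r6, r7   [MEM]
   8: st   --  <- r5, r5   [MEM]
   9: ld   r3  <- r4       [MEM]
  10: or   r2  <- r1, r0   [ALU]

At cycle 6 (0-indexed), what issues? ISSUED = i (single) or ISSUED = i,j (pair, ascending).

ISSUED = 8

t=0 i0:or.ALU ; RAW+WAW r2
t=1 i1+i2:ld.MEM;and.ALU ; pair
t=2 i3:or.ALU ; RAW r0
t=3 i4+i5:and.ALU;bne.BR ; pair
t=4 i6:mulh.MUL ; RAW r7
t=5 i7:st.MEM ; no-port MEM/MEM
t=6 i8:st.MEM ; no-port MEM/MEM
t=7 i9+i10:ld.MEM;or.ALU ; pair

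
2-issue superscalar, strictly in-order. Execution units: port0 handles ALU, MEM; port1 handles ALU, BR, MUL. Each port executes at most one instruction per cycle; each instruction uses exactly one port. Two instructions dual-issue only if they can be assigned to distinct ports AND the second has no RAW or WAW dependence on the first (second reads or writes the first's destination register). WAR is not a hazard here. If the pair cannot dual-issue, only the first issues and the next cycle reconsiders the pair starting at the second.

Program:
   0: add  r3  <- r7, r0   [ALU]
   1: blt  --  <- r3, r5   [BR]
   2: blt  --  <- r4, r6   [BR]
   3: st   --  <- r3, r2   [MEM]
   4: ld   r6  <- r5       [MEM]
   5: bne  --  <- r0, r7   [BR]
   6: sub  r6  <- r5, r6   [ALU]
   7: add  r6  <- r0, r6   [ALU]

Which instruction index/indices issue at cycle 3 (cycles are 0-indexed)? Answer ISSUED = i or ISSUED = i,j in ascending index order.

0. add @i0  | RAW r3
1. blt @i1  | no-port BR/BR
2. blt st @i2&i3  | dual
3. ld bne @i4&i5  | dual
4. sub @i6  | RAW+WAW r6
5. add @i7  | tail

ISSUED = 4,5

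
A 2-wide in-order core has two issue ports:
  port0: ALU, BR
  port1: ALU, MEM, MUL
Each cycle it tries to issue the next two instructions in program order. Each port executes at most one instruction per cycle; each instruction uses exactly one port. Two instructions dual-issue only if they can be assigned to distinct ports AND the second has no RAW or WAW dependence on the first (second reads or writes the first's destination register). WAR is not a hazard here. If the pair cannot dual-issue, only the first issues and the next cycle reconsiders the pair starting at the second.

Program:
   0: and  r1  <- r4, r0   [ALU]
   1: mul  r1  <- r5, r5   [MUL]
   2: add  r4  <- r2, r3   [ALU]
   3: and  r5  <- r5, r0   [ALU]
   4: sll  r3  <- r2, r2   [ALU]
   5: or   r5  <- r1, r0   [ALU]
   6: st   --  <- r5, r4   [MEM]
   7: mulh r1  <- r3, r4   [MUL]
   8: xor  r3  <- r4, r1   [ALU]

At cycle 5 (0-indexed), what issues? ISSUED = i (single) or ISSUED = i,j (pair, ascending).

#0 head=0: and.ALU i0 WAW r1
#1 head=1: mul.MUL add.ALU i1&i2 pair
#2 head=3: and.ALU sll.ALU i3&i4 pair
#3 head=5: or.ALU i5 RAW r5
#4 head=6: st.MEM i6 no-port MEM/MUL
#5 head=7: mulh.MUL i7 RAW r1
#6 head=8: xor.ALU i8 tail

ISSUED = 7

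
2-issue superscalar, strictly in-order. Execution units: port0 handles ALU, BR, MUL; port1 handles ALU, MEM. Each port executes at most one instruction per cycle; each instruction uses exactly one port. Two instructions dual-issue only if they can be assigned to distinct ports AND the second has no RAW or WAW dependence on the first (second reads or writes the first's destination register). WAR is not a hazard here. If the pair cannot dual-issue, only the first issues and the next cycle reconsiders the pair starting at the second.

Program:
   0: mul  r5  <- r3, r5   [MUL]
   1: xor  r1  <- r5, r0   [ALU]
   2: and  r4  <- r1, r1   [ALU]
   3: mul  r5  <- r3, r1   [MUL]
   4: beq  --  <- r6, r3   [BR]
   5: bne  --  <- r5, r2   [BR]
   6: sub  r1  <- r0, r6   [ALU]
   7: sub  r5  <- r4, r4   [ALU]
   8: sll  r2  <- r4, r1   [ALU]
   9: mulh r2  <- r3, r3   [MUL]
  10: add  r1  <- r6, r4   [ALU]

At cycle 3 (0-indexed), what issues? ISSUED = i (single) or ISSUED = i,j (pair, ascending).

c0: i0 mul  RAW r5
c1: i1 xor  RAW r1
c2: i2,i3 and mul  pair
c3: i4 beq  no-port BR/BR
c4: i5,i6 bne sub  pair
c5: i7,i8 sub sll  pair
c6: i9,i10 mulh add  pair

ISSUED = 4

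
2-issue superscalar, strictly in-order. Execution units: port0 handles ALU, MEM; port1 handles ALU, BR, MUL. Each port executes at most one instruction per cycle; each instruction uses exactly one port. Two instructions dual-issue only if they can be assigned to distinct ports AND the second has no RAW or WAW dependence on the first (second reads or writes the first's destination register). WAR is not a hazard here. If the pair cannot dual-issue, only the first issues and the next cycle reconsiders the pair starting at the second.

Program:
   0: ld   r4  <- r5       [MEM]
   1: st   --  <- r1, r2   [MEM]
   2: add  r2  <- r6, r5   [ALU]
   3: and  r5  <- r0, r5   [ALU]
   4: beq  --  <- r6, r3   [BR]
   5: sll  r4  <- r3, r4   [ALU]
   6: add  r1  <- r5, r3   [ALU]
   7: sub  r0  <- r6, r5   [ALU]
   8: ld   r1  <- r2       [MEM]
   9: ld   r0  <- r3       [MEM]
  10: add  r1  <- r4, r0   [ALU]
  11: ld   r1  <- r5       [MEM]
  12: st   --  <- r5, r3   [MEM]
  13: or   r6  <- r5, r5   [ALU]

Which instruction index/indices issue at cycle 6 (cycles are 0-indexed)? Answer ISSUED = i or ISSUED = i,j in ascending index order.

  cy0 -> i0 (ld.MEM) no-port MEM/MEM
  cy1 -> i1,i2 (st.MEM/add.ALU) 2-wide
  cy2 -> i3,i4 (and.ALU/beq.BR) 2-wide
  cy3 -> i5,i6 (sll.ALU/add.ALU) 2-wide
  cy4 -> i7,i8 (sub.ALU/ld.MEM) 2-wide
  cy5 -> i9 (ld.MEM) RAW r0
  cy6 -> i10 (add.ALU) WAW r1
  cy7 -> i11 (ld.MEM) no-port MEM/MEM
  cy8 -> i12,i13 (st.MEM/or.ALU) 2-wide

ISSUED = 10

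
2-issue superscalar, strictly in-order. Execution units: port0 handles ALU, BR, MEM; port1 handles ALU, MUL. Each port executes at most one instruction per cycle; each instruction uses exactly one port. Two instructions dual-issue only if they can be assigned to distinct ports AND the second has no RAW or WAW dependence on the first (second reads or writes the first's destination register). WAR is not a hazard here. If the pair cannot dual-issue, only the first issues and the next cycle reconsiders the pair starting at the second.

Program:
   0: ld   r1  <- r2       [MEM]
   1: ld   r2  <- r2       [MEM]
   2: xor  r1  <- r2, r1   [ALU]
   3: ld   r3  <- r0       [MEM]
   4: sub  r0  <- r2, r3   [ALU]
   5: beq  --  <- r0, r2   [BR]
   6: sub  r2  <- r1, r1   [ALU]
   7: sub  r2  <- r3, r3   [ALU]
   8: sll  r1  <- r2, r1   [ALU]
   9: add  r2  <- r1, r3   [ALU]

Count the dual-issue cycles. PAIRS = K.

  cy0 -> i0 (ld.MEM) no-port MEM/MEM
  cy1 -> i1 (ld.MEM) RAW r2
  cy2 -> i2,i3 (xor.ALU/ld.MEM) dual
  cy3 -> i4 (sub.ALU) RAW r0
  cy4 -> i5,i6 (beq.BR/sub.ALU) dual
  cy5 -> i7 (sub.ALU) RAW r2
  cy6 -> i8 (sll.ALU) RAW r1
  cy7 -> i9 (add.ALU) tail

PAIRS = 2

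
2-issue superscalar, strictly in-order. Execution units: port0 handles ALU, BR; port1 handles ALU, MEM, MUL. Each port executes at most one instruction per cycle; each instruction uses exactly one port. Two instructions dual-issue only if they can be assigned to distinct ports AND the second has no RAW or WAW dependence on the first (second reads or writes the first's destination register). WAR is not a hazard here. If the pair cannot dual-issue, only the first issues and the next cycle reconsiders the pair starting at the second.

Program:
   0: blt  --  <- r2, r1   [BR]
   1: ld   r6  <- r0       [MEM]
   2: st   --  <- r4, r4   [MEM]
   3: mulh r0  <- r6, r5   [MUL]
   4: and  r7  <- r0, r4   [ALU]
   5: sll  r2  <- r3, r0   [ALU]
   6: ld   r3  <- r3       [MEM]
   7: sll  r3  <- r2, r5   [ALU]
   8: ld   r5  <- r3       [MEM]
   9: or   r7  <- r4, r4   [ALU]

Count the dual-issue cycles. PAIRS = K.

PAIRS = 3

[0] i0,i1  blt.BR ld.MEM  -- 2-wide
[1] i2  st.MEM  -- no-port MEM/MUL
[2] i3  mulh.MUL  -- RAW r0
[3] i4,i5  and.ALU sll.ALU  -- 2-wide
[4] i6  ld.MEM  -- WAW r3
[5] i7  sll.ALU  -- RAW r3
[6] i8,i9  ld.MEM or.ALU  -- 2-wide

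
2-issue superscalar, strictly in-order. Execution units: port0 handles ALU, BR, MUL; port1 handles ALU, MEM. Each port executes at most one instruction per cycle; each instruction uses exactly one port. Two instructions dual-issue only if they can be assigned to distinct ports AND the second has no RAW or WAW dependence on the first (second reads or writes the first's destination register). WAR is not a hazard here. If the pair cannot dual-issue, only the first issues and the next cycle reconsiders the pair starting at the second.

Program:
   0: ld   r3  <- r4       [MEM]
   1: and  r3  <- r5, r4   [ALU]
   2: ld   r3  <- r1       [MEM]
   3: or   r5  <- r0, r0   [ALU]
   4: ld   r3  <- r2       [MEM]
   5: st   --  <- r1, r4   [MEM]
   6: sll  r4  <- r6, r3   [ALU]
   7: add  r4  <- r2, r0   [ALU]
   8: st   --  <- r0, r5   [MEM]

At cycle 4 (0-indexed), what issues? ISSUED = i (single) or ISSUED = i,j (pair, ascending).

ISSUED = 5,6

[0] i0  ld  -- WAW r3
[1] i1  and  -- WAW r3
[2] i2&i3  ld+or  -- dual
[3] i4  ld  -- no-port MEM/MEM
[4] i5&i6  st+sll  -- dual
[5] i7&i8  add+st  -- dual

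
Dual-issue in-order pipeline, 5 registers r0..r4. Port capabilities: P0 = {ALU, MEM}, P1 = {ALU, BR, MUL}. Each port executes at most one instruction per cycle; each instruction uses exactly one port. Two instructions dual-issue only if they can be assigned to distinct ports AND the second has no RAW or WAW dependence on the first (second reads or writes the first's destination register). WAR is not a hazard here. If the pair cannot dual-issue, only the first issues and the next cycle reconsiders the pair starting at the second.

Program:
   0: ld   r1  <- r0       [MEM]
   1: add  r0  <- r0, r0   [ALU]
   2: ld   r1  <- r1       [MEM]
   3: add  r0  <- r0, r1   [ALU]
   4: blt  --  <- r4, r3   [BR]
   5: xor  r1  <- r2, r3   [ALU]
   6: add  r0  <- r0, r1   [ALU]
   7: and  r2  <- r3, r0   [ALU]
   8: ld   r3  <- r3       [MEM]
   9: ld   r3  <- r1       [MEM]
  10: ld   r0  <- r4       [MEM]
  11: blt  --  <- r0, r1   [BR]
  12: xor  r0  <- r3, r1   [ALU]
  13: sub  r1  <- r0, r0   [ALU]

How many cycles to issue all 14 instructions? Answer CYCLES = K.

t=0 i0+i1:ld;add ; dual
t=1 i2:ld ; RAW r1
t=2 i3+i4:add;blt ; dual
t=3 i5:xor ; RAW r1
t=4 i6:add ; RAW r0
t=5 i7+i8:and;ld ; dual
t=6 i9:ld ; no-port MEM/MEM
t=7 i10:ld ; RAW r0
t=8 i11+i12:blt;xor ; dual
t=9 i13:sub ; tail

CYCLES = 10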